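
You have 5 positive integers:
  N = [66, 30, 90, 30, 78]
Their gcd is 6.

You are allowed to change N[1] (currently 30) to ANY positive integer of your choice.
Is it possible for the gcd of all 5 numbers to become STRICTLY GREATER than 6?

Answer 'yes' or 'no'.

Current gcd = 6
gcd of all OTHER numbers (without N[1]=30): gcd([66, 90, 30, 78]) = 6
The new gcd after any change is gcd(6, new_value).
This can be at most 6.
Since 6 = old gcd 6, the gcd can only stay the same or decrease.

Answer: no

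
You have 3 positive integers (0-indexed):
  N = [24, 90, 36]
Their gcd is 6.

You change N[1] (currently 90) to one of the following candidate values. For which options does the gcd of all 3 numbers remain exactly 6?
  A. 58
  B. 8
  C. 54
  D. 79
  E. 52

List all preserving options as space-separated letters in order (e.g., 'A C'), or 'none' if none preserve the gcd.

Answer: C

Derivation:
Old gcd = 6; gcd of others (without N[1]) = 12
New gcd for candidate v: gcd(12, v). Preserves old gcd iff gcd(12, v) = 6.
  Option A: v=58, gcd(12,58)=2 -> changes
  Option B: v=8, gcd(12,8)=4 -> changes
  Option C: v=54, gcd(12,54)=6 -> preserves
  Option D: v=79, gcd(12,79)=1 -> changes
  Option E: v=52, gcd(12,52)=4 -> changes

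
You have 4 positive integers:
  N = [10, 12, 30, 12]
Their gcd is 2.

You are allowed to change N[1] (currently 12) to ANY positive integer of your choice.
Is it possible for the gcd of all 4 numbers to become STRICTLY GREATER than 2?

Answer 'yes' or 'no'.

Answer: no

Derivation:
Current gcd = 2
gcd of all OTHER numbers (without N[1]=12): gcd([10, 30, 12]) = 2
The new gcd after any change is gcd(2, new_value).
This can be at most 2.
Since 2 = old gcd 2, the gcd can only stay the same or decrease.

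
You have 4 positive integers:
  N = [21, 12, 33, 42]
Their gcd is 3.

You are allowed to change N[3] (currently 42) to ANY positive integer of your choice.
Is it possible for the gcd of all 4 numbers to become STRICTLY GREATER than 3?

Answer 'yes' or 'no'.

Current gcd = 3
gcd of all OTHER numbers (without N[3]=42): gcd([21, 12, 33]) = 3
The new gcd after any change is gcd(3, new_value).
This can be at most 3.
Since 3 = old gcd 3, the gcd can only stay the same or decrease.

Answer: no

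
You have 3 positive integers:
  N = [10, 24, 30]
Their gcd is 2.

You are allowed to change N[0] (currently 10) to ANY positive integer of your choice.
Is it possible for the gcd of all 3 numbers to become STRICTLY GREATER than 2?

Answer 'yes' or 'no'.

Answer: yes

Derivation:
Current gcd = 2
gcd of all OTHER numbers (without N[0]=10): gcd([24, 30]) = 6
The new gcd after any change is gcd(6, new_value).
This can be at most 6.
Since 6 > old gcd 2, the gcd CAN increase (e.g., set N[0] = 6).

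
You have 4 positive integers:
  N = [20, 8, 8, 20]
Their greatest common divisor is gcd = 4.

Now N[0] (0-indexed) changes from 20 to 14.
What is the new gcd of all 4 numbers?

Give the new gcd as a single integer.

Answer: 2

Derivation:
Numbers: [20, 8, 8, 20], gcd = 4
Change: index 0, 20 -> 14
gcd of the OTHER numbers (without index 0): gcd([8, 8, 20]) = 4
New gcd = gcd(g_others, new_val) = gcd(4, 14) = 2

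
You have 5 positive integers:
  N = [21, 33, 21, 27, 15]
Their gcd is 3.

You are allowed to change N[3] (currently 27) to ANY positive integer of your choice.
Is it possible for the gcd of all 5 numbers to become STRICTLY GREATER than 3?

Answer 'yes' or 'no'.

Answer: no

Derivation:
Current gcd = 3
gcd of all OTHER numbers (without N[3]=27): gcd([21, 33, 21, 15]) = 3
The new gcd after any change is gcd(3, new_value).
This can be at most 3.
Since 3 = old gcd 3, the gcd can only stay the same or decrease.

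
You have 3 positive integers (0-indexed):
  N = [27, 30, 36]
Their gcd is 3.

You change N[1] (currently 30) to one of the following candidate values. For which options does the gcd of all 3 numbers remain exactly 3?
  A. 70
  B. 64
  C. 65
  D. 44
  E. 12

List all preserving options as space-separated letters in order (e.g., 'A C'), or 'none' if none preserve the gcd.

Old gcd = 3; gcd of others (without N[1]) = 9
New gcd for candidate v: gcd(9, v). Preserves old gcd iff gcd(9, v) = 3.
  Option A: v=70, gcd(9,70)=1 -> changes
  Option B: v=64, gcd(9,64)=1 -> changes
  Option C: v=65, gcd(9,65)=1 -> changes
  Option D: v=44, gcd(9,44)=1 -> changes
  Option E: v=12, gcd(9,12)=3 -> preserves

Answer: E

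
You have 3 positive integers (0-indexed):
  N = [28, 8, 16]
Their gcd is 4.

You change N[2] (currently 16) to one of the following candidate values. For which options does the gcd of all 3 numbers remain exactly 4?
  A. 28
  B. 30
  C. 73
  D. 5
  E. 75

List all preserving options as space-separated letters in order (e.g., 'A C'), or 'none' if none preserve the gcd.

Old gcd = 4; gcd of others (without N[2]) = 4
New gcd for candidate v: gcd(4, v). Preserves old gcd iff gcd(4, v) = 4.
  Option A: v=28, gcd(4,28)=4 -> preserves
  Option B: v=30, gcd(4,30)=2 -> changes
  Option C: v=73, gcd(4,73)=1 -> changes
  Option D: v=5, gcd(4,5)=1 -> changes
  Option E: v=75, gcd(4,75)=1 -> changes

Answer: A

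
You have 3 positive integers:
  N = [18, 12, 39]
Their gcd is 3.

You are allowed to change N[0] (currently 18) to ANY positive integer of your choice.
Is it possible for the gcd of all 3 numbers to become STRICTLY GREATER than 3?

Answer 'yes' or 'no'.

Answer: no

Derivation:
Current gcd = 3
gcd of all OTHER numbers (without N[0]=18): gcd([12, 39]) = 3
The new gcd after any change is gcd(3, new_value).
This can be at most 3.
Since 3 = old gcd 3, the gcd can only stay the same or decrease.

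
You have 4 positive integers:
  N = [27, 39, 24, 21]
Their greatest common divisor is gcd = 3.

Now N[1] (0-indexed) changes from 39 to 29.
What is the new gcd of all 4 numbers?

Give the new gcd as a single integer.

Answer: 1

Derivation:
Numbers: [27, 39, 24, 21], gcd = 3
Change: index 1, 39 -> 29
gcd of the OTHER numbers (without index 1): gcd([27, 24, 21]) = 3
New gcd = gcd(g_others, new_val) = gcd(3, 29) = 1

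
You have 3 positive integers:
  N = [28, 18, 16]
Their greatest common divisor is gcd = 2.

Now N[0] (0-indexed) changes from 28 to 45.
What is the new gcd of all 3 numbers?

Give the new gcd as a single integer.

Numbers: [28, 18, 16], gcd = 2
Change: index 0, 28 -> 45
gcd of the OTHER numbers (without index 0): gcd([18, 16]) = 2
New gcd = gcd(g_others, new_val) = gcd(2, 45) = 1

Answer: 1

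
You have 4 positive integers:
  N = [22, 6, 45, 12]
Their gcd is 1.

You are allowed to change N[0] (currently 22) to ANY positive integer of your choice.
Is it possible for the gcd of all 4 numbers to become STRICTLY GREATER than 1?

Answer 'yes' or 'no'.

Current gcd = 1
gcd of all OTHER numbers (without N[0]=22): gcd([6, 45, 12]) = 3
The new gcd after any change is gcd(3, new_value).
This can be at most 3.
Since 3 > old gcd 1, the gcd CAN increase (e.g., set N[0] = 3).

Answer: yes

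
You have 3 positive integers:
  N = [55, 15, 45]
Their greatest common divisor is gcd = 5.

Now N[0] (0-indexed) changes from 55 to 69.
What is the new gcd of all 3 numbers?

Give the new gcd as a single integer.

Answer: 3

Derivation:
Numbers: [55, 15, 45], gcd = 5
Change: index 0, 55 -> 69
gcd of the OTHER numbers (without index 0): gcd([15, 45]) = 15
New gcd = gcd(g_others, new_val) = gcd(15, 69) = 3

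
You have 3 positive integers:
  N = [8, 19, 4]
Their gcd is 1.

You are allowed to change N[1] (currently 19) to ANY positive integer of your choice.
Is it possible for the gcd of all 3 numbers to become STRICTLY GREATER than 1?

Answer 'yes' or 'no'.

Answer: yes

Derivation:
Current gcd = 1
gcd of all OTHER numbers (without N[1]=19): gcd([8, 4]) = 4
The new gcd after any change is gcd(4, new_value).
This can be at most 4.
Since 4 > old gcd 1, the gcd CAN increase (e.g., set N[1] = 4).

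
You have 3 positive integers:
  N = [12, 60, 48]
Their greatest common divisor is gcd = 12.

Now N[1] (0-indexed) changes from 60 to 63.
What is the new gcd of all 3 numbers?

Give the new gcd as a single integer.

Numbers: [12, 60, 48], gcd = 12
Change: index 1, 60 -> 63
gcd of the OTHER numbers (without index 1): gcd([12, 48]) = 12
New gcd = gcd(g_others, new_val) = gcd(12, 63) = 3

Answer: 3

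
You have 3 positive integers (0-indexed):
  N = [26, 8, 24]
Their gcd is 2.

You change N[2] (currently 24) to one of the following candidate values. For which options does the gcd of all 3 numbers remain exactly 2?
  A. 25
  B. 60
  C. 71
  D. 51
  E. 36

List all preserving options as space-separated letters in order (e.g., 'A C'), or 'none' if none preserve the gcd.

Old gcd = 2; gcd of others (without N[2]) = 2
New gcd for candidate v: gcd(2, v). Preserves old gcd iff gcd(2, v) = 2.
  Option A: v=25, gcd(2,25)=1 -> changes
  Option B: v=60, gcd(2,60)=2 -> preserves
  Option C: v=71, gcd(2,71)=1 -> changes
  Option D: v=51, gcd(2,51)=1 -> changes
  Option E: v=36, gcd(2,36)=2 -> preserves

Answer: B E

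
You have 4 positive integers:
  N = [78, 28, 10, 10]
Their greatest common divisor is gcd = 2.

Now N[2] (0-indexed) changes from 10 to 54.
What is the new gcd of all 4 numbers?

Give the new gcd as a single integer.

Answer: 2

Derivation:
Numbers: [78, 28, 10, 10], gcd = 2
Change: index 2, 10 -> 54
gcd of the OTHER numbers (without index 2): gcd([78, 28, 10]) = 2
New gcd = gcd(g_others, new_val) = gcd(2, 54) = 2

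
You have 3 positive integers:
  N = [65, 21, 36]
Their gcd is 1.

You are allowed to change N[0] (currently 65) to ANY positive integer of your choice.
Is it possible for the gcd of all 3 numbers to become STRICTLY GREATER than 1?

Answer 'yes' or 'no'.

Answer: yes

Derivation:
Current gcd = 1
gcd of all OTHER numbers (without N[0]=65): gcd([21, 36]) = 3
The new gcd after any change is gcd(3, new_value).
This can be at most 3.
Since 3 > old gcd 1, the gcd CAN increase (e.g., set N[0] = 3).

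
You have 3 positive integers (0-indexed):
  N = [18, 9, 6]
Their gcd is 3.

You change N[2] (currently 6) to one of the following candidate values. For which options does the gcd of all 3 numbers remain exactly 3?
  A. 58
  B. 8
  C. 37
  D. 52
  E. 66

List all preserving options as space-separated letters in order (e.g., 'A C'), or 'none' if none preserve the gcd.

Old gcd = 3; gcd of others (without N[2]) = 9
New gcd for candidate v: gcd(9, v). Preserves old gcd iff gcd(9, v) = 3.
  Option A: v=58, gcd(9,58)=1 -> changes
  Option B: v=8, gcd(9,8)=1 -> changes
  Option C: v=37, gcd(9,37)=1 -> changes
  Option D: v=52, gcd(9,52)=1 -> changes
  Option E: v=66, gcd(9,66)=3 -> preserves

Answer: E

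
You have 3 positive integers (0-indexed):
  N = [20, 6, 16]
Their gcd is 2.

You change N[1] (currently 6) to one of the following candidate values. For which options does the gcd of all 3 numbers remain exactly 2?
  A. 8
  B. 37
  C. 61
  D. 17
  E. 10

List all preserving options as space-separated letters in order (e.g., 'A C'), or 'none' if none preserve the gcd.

Old gcd = 2; gcd of others (without N[1]) = 4
New gcd for candidate v: gcd(4, v). Preserves old gcd iff gcd(4, v) = 2.
  Option A: v=8, gcd(4,8)=4 -> changes
  Option B: v=37, gcd(4,37)=1 -> changes
  Option C: v=61, gcd(4,61)=1 -> changes
  Option D: v=17, gcd(4,17)=1 -> changes
  Option E: v=10, gcd(4,10)=2 -> preserves

Answer: E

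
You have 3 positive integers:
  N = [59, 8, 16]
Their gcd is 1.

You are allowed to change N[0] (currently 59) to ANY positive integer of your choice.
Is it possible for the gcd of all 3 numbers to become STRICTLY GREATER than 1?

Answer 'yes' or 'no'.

Current gcd = 1
gcd of all OTHER numbers (without N[0]=59): gcd([8, 16]) = 8
The new gcd after any change is gcd(8, new_value).
This can be at most 8.
Since 8 > old gcd 1, the gcd CAN increase (e.g., set N[0] = 8).

Answer: yes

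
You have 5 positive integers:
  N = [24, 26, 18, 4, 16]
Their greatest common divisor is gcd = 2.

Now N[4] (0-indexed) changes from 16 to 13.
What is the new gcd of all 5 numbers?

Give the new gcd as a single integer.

Numbers: [24, 26, 18, 4, 16], gcd = 2
Change: index 4, 16 -> 13
gcd of the OTHER numbers (without index 4): gcd([24, 26, 18, 4]) = 2
New gcd = gcd(g_others, new_val) = gcd(2, 13) = 1

Answer: 1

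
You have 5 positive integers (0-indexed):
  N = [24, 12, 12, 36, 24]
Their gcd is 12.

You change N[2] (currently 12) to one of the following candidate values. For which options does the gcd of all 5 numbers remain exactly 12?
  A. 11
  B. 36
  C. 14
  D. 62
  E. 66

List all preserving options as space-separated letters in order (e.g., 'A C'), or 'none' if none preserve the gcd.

Old gcd = 12; gcd of others (without N[2]) = 12
New gcd for candidate v: gcd(12, v). Preserves old gcd iff gcd(12, v) = 12.
  Option A: v=11, gcd(12,11)=1 -> changes
  Option B: v=36, gcd(12,36)=12 -> preserves
  Option C: v=14, gcd(12,14)=2 -> changes
  Option D: v=62, gcd(12,62)=2 -> changes
  Option E: v=66, gcd(12,66)=6 -> changes

Answer: B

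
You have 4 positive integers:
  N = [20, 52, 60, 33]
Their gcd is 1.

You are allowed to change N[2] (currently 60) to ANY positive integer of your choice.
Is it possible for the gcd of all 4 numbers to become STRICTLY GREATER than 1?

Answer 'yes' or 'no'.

Answer: no

Derivation:
Current gcd = 1
gcd of all OTHER numbers (without N[2]=60): gcd([20, 52, 33]) = 1
The new gcd after any change is gcd(1, new_value).
This can be at most 1.
Since 1 = old gcd 1, the gcd can only stay the same or decrease.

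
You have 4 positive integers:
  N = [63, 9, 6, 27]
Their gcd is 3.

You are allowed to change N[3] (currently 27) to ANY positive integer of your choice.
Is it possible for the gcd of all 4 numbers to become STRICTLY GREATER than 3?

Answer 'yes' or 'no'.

Current gcd = 3
gcd of all OTHER numbers (without N[3]=27): gcd([63, 9, 6]) = 3
The new gcd after any change is gcd(3, new_value).
This can be at most 3.
Since 3 = old gcd 3, the gcd can only stay the same or decrease.

Answer: no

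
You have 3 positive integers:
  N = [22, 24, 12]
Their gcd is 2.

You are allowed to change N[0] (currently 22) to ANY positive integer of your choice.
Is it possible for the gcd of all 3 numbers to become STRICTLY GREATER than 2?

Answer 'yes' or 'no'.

Current gcd = 2
gcd of all OTHER numbers (without N[0]=22): gcd([24, 12]) = 12
The new gcd after any change is gcd(12, new_value).
This can be at most 12.
Since 12 > old gcd 2, the gcd CAN increase (e.g., set N[0] = 12).

Answer: yes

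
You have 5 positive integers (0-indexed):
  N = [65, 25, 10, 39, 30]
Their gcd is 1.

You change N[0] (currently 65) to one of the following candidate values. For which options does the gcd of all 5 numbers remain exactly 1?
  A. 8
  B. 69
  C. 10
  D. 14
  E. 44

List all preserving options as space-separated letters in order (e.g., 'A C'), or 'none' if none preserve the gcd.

Answer: A B C D E

Derivation:
Old gcd = 1; gcd of others (without N[0]) = 1
New gcd for candidate v: gcd(1, v). Preserves old gcd iff gcd(1, v) = 1.
  Option A: v=8, gcd(1,8)=1 -> preserves
  Option B: v=69, gcd(1,69)=1 -> preserves
  Option C: v=10, gcd(1,10)=1 -> preserves
  Option D: v=14, gcd(1,14)=1 -> preserves
  Option E: v=44, gcd(1,44)=1 -> preserves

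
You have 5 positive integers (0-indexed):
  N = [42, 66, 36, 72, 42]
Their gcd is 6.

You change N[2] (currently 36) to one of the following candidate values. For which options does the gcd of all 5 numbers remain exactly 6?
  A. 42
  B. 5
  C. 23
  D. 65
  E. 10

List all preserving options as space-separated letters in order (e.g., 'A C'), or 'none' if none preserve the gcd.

Old gcd = 6; gcd of others (without N[2]) = 6
New gcd for candidate v: gcd(6, v). Preserves old gcd iff gcd(6, v) = 6.
  Option A: v=42, gcd(6,42)=6 -> preserves
  Option B: v=5, gcd(6,5)=1 -> changes
  Option C: v=23, gcd(6,23)=1 -> changes
  Option D: v=65, gcd(6,65)=1 -> changes
  Option E: v=10, gcd(6,10)=2 -> changes

Answer: A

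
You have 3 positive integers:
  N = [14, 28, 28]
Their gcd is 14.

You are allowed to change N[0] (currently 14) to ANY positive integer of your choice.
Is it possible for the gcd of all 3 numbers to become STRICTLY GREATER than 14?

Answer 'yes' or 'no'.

Current gcd = 14
gcd of all OTHER numbers (without N[0]=14): gcd([28, 28]) = 28
The new gcd after any change is gcd(28, new_value).
This can be at most 28.
Since 28 > old gcd 14, the gcd CAN increase (e.g., set N[0] = 28).

Answer: yes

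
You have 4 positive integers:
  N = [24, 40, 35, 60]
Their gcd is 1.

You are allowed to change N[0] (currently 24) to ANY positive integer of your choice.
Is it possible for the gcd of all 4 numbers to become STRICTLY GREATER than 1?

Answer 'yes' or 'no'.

Answer: yes

Derivation:
Current gcd = 1
gcd of all OTHER numbers (without N[0]=24): gcd([40, 35, 60]) = 5
The new gcd after any change is gcd(5, new_value).
This can be at most 5.
Since 5 > old gcd 1, the gcd CAN increase (e.g., set N[0] = 5).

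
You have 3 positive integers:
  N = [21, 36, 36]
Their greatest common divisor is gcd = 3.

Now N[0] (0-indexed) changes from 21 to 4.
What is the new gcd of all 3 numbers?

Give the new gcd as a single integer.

Answer: 4

Derivation:
Numbers: [21, 36, 36], gcd = 3
Change: index 0, 21 -> 4
gcd of the OTHER numbers (without index 0): gcd([36, 36]) = 36
New gcd = gcd(g_others, new_val) = gcd(36, 4) = 4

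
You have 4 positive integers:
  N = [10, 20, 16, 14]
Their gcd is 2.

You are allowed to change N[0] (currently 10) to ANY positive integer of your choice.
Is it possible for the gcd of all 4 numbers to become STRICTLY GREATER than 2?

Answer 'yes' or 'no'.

Answer: no

Derivation:
Current gcd = 2
gcd of all OTHER numbers (without N[0]=10): gcd([20, 16, 14]) = 2
The new gcd after any change is gcd(2, new_value).
This can be at most 2.
Since 2 = old gcd 2, the gcd can only stay the same or decrease.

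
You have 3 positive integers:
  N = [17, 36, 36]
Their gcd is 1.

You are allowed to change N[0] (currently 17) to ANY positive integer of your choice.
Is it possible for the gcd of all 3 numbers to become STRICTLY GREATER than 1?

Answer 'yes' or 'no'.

Answer: yes

Derivation:
Current gcd = 1
gcd of all OTHER numbers (without N[0]=17): gcd([36, 36]) = 36
The new gcd after any change is gcd(36, new_value).
This can be at most 36.
Since 36 > old gcd 1, the gcd CAN increase (e.g., set N[0] = 36).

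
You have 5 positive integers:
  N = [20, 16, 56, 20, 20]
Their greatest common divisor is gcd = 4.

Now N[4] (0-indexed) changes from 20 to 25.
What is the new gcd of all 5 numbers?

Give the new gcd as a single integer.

Answer: 1

Derivation:
Numbers: [20, 16, 56, 20, 20], gcd = 4
Change: index 4, 20 -> 25
gcd of the OTHER numbers (without index 4): gcd([20, 16, 56, 20]) = 4
New gcd = gcd(g_others, new_val) = gcd(4, 25) = 1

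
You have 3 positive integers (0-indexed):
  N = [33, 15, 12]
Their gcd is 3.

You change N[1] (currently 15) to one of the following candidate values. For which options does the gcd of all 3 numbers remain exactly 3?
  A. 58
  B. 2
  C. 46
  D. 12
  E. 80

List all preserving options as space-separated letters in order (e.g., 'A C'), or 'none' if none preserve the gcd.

Answer: D

Derivation:
Old gcd = 3; gcd of others (without N[1]) = 3
New gcd for candidate v: gcd(3, v). Preserves old gcd iff gcd(3, v) = 3.
  Option A: v=58, gcd(3,58)=1 -> changes
  Option B: v=2, gcd(3,2)=1 -> changes
  Option C: v=46, gcd(3,46)=1 -> changes
  Option D: v=12, gcd(3,12)=3 -> preserves
  Option E: v=80, gcd(3,80)=1 -> changes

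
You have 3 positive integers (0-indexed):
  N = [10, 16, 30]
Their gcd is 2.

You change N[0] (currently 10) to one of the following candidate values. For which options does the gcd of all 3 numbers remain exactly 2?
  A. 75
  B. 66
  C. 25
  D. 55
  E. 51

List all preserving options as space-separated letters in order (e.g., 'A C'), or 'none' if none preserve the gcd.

Old gcd = 2; gcd of others (without N[0]) = 2
New gcd for candidate v: gcd(2, v). Preserves old gcd iff gcd(2, v) = 2.
  Option A: v=75, gcd(2,75)=1 -> changes
  Option B: v=66, gcd(2,66)=2 -> preserves
  Option C: v=25, gcd(2,25)=1 -> changes
  Option D: v=55, gcd(2,55)=1 -> changes
  Option E: v=51, gcd(2,51)=1 -> changes

Answer: B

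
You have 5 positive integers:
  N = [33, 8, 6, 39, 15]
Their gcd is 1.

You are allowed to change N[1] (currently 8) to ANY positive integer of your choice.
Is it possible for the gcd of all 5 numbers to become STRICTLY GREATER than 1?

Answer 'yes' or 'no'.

Current gcd = 1
gcd of all OTHER numbers (without N[1]=8): gcd([33, 6, 39, 15]) = 3
The new gcd after any change is gcd(3, new_value).
This can be at most 3.
Since 3 > old gcd 1, the gcd CAN increase (e.g., set N[1] = 3).

Answer: yes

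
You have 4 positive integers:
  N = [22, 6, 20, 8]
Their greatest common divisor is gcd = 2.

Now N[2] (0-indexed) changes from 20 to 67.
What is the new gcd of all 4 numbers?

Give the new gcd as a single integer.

Answer: 1

Derivation:
Numbers: [22, 6, 20, 8], gcd = 2
Change: index 2, 20 -> 67
gcd of the OTHER numbers (without index 2): gcd([22, 6, 8]) = 2
New gcd = gcd(g_others, new_val) = gcd(2, 67) = 1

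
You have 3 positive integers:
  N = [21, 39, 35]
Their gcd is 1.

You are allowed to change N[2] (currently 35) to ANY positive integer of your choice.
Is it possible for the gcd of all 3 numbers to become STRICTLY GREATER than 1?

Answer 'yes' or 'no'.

Current gcd = 1
gcd of all OTHER numbers (without N[2]=35): gcd([21, 39]) = 3
The new gcd after any change is gcd(3, new_value).
This can be at most 3.
Since 3 > old gcd 1, the gcd CAN increase (e.g., set N[2] = 3).

Answer: yes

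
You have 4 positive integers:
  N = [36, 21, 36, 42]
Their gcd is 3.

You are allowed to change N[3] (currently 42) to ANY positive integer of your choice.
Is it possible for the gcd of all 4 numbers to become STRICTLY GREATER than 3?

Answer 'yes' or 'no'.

Answer: no

Derivation:
Current gcd = 3
gcd of all OTHER numbers (without N[3]=42): gcd([36, 21, 36]) = 3
The new gcd after any change is gcd(3, new_value).
This can be at most 3.
Since 3 = old gcd 3, the gcd can only stay the same or decrease.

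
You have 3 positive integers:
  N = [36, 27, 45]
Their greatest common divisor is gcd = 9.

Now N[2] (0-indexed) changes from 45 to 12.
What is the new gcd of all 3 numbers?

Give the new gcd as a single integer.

Answer: 3

Derivation:
Numbers: [36, 27, 45], gcd = 9
Change: index 2, 45 -> 12
gcd of the OTHER numbers (without index 2): gcd([36, 27]) = 9
New gcd = gcd(g_others, new_val) = gcd(9, 12) = 3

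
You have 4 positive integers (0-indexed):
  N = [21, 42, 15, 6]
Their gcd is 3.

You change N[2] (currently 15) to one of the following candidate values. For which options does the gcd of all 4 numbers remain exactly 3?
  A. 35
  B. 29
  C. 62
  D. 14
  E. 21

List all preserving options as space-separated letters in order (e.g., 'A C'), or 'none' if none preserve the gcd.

Answer: E

Derivation:
Old gcd = 3; gcd of others (without N[2]) = 3
New gcd for candidate v: gcd(3, v). Preserves old gcd iff gcd(3, v) = 3.
  Option A: v=35, gcd(3,35)=1 -> changes
  Option B: v=29, gcd(3,29)=1 -> changes
  Option C: v=62, gcd(3,62)=1 -> changes
  Option D: v=14, gcd(3,14)=1 -> changes
  Option E: v=21, gcd(3,21)=3 -> preserves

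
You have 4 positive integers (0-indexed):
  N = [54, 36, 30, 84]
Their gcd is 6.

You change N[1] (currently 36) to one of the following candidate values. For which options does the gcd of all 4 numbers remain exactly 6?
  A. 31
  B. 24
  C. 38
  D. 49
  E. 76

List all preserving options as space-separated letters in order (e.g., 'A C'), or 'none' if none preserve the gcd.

Old gcd = 6; gcd of others (without N[1]) = 6
New gcd for candidate v: gcd(6, v). Preserves old gcd iff gcd(6, v) = 6.
  Option A: v=31, gcd(6,31)=1 -> changes
  Option B: v=24, gcd(6,24)=6 -> preserves
  Option C: v=38, gcd(6,38)=2 -> changes
  Option D: v=49, gcd(6,49)=1 -> changes
  Option E: v=76, gcd(6,76)=2 -> changes

Answer: B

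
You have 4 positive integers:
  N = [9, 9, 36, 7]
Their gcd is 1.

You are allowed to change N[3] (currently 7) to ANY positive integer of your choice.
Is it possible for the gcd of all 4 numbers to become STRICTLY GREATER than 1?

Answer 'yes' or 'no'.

Current gcd = 1
gcd of all OTHER numbers (without N[3]=7): gcd([9, 9, 36]) = 9
The new gcd after any change is gcd(9, new_value).
This can be at most 9.
Since 9 > old gcd 1, the gcd CAN increase (e.g., set N[3] = 9).

Answer: yes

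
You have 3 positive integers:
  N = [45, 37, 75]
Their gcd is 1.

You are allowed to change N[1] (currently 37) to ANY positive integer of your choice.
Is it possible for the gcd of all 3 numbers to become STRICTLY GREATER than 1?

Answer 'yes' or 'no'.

Answer: yes

Derivation:
Current gcd = 1
gcd of all OTHER numbers (without N[1]=37): gcd([45, 75]) = 15
The new gcd after any change is gcd(15, new_value).
This can be at most 15.
Since 15 > old gcd 1, the gcd CAN increase (e.g., set N[1] = 15).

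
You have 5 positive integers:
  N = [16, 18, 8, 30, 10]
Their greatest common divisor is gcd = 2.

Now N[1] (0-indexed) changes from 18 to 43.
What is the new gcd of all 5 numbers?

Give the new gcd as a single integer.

Numbers: [16, 18, 8, 30, 10], gcd = 2
Change: index 1, 18 -> 43
gcd of the OTHER numbers (without index 1): gcd([16, 8, 30, 10]) = 2
New gcd = gcd(g_others, new_val) = gcd(2, 43) = 1

Answer: 1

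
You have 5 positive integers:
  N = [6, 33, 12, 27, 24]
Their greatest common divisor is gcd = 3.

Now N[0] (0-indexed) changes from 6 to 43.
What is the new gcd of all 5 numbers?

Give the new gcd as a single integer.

Answer: 1

Derivation:
Numbers: [6, 33, 12, 27, 24], gcd = 3
Change: index 0, 6 -> 43
gcd of the OTHER numbers (without index 0): gcd([33, 12, 27, 24]) = 3
New gcd = gcd(g_others, new_val) = gcd(3, 43) = 1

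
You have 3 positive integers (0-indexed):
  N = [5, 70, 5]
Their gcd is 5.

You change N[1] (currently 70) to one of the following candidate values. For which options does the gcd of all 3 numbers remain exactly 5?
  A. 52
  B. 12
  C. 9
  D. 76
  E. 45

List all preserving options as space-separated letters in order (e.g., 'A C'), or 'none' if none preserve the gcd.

Answer: E

Derivation:
Old gcd = 5; gcd of others (without N[1]) = 5
New gcd for candidate v: gcd(5, v). Preserves old gcd iff gcd(5, v) = 5.
  Option A: v=52, gcd(5,52)=1 -> changes
  Option B: v=12, gcd(5,12)=1 -> changes
  Option C: v=9, gcd(5,9)=1 -> changes
  Option D: v=76, gcd(5,76)=1 -> changes
  Option E: v=45, gcd(5,45)=5 -> preserves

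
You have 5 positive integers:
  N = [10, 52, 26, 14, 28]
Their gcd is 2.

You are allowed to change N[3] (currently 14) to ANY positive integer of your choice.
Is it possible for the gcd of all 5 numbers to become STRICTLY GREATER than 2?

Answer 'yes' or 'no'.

Current gcd = 2
gcd of all OTHER numbers (without N[3]=14): gcd([10, 52, 26, 28]) = 2
The new gcd after any change is gcd(2, new_value).
This can be at most 2.
Since 2 = old gcd 2, the gcd can only stay the same or decrease.

Answer: no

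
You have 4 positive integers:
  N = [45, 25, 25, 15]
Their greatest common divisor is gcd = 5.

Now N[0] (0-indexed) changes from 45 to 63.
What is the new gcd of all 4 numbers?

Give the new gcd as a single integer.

Numbers: [45, 25, 25, 15], gcd = 5
Change: index 0, 45 -> 63
gcd of the OTHER numbers (without index 0): gcd([25, 25, 15]) = 5
New gcd = gcd(g_others, new_val) = gcd(5, 63) = 1

Answer: 1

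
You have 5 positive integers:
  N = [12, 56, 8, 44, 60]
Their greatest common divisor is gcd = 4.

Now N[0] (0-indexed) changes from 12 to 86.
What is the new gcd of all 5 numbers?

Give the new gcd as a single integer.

Numbers: [12, 56, 8, 44, 60], gcd = 4
Change: index 0, 12 -> 86
gcd of the OTHER numbers (without index 0): gcd([56, 8, 44, 60]) = 4
New gcd = gcd(g_others, new_val) = gcd(4, 86) = 2

Answer: 2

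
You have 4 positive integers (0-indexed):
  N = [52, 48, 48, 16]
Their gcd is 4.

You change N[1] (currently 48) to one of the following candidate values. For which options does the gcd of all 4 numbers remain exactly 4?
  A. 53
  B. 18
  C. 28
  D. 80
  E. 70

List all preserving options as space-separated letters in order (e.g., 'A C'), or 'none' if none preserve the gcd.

Answer: C D

Derivation:
Old gcd = 4; gcd of others (without N[1]) = 4
New gcd for candidate v: gcd(4, v). Preserves old gcd iff gcd(4, v) = 4.
  Option A: v=53, gcd(4,53)=1 -> changes
  Option B: v=18, gcd(4,18)=2 -> changes
  Option C: v=28, gcd(4,28)=4 -> preserves
  Option D: v=80, gcd(4,80)=4 -> preserves
  Option E: v=70, gcd(4,70)=2 -> changes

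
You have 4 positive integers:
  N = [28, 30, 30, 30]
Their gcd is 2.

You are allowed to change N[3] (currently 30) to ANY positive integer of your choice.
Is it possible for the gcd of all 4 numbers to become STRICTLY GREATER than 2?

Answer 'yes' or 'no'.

Current gcd = 2
gcd of all OTHER numbers (without N[3]=30): gcd([28, 30, 30]) = 2
The new gcd after any change is gcd(2, new_value).
This can be at most 2.
Since 2 = old gcd 2, the gcd can only stay the same or decrease.

Answer: no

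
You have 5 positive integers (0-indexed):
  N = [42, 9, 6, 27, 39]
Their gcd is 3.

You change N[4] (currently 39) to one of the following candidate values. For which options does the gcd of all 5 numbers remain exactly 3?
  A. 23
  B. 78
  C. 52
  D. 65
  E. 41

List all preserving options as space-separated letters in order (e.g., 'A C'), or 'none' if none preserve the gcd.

Answer: B

Derivation:
Old gcd = 3; gcd of others (without N[4]) = 3
New gcd for candidate v: gcd(3, v). Preserves old gcd iff gcd(3, v) = 3.
  Option A: v=23, gcd(3,23)=1 -> changes
  Option B: v=78, gcd(3,78)=3 -> preserves
  Option C: v=52, gcd(3,52)=1 -> changes
  Option D: v=65, gcd(3,65)=1 -> changes
  Option E: v=41, gcd(3,41)=1 -> changes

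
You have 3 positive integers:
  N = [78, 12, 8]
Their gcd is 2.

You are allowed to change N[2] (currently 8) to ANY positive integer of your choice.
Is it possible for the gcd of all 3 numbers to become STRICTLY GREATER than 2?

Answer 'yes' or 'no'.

Answer: yes

Derivation:
Current gcd = 2
gcd of all OTHER numbers (without N[2]=8): gcd([78, 12]) = 6
The new gcd after any change is gcd(6, new_value).
This can be at most 6.
Since 6 > old gcd 2, the gcd CAN increase (e.g., set N[2] = 6).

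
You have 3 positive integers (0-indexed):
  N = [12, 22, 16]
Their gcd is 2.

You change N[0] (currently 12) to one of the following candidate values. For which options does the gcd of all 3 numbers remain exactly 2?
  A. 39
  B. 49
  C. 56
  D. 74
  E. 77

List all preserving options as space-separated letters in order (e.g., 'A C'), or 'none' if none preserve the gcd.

Answer: C D

Derivation:
Old gcd = 2; gcd of others (without N[0]) = 2
New gcd for candidate v: gcd(2, v). Preserves old gcd iff gcd(2, v) = 2.
  Option A: v=39, gcd(2,39)=1 -> changes
  Option B: v=49, gcd(2,49)=1 -> changes
  Option C: v=56, gcd(2,56)=2 -> preserves
  Option D: v=74, gcd(2,74)=2 -> preserves
  Option E: v=77, gcd(2,77)=1 -> changes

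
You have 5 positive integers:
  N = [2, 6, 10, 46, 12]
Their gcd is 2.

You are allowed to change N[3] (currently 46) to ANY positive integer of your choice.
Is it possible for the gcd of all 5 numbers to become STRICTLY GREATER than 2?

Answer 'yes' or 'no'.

Answer: no

Derivation:
Current gcd = 2
gcd of all OTHER numbers (without N[3]=46): gcd([2, 6, 10, 12]) = 2
The new gcd after any change is gcd(2, new_value).
This can be at most 2.
Since 2 = old gcd 2, the gcd can only stay the same or decrease.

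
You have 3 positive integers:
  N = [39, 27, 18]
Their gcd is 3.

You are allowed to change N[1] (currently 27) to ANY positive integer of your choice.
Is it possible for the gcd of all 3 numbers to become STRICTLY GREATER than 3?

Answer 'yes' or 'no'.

Current gcd = 3
gcd of all OTHER numbers (without N[1]=27): gcd([39, 18]) = 3
The new gcd after any change is gcd(3, new_value).
This can be at most 3.
Since 3 = old gcd 3, the gcd can only stay the same or decrease.

Answer: no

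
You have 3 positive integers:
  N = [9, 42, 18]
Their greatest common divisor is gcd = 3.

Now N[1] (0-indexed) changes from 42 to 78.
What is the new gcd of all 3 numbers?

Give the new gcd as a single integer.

Numbers: [9, 42, 18], gcd = 3
Change: index 1, 42 -> 78
gcd of the OTHER numbers (without index 1): gcd([9, 18]) = 9
New gcd = gcd(g_others, new_val) = gcd(9, 78) = 3

Answer: 3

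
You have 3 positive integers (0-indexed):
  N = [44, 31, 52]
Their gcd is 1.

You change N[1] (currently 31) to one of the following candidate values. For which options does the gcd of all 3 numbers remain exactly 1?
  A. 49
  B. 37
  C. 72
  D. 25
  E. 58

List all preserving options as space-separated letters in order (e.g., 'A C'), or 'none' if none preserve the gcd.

Answer: A B D

Derivation:
Old gcd = 1; gcd of others (without N[1]) = 4
New gcd for candidate v: gcd(4, v). Preserves old gcd iff gcd(4, v) = 1.
  Option A: v=49, gcd(4,49)=1 -> preserves
  Option B: v=37, gcd(4,37)=1 -> preserves
  Option C: v=72, gcd(4,72)=4 -> changes
  Option D: v=25, gcd(4,25)=1 -> preserves
  Option E: v=58, gcd(4,58)=2 -> changes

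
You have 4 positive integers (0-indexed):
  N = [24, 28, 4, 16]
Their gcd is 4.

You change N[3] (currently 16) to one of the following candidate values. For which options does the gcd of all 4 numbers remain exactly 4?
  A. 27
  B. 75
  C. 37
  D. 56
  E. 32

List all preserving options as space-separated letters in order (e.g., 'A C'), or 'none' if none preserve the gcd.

Answer: D E

Derivation:
Old gcd = 4; gcd of others (without N[3]) = 4
New gcd for candidate v: gcd(4, v). Preserves old gcd iff gcd(4, v) = 4.
  Option A: v=27, gcd(4,27)=1 -> changes
  Option B: v=75, gcd(4,75)=1 -> changes
  Option C: v=37, gcd(4,37)=1 -> changes
  Option D: v=56, gcd(4,56)=4 -> preserves
  Option E: v=32, gcd(4,32)=4 -> preserves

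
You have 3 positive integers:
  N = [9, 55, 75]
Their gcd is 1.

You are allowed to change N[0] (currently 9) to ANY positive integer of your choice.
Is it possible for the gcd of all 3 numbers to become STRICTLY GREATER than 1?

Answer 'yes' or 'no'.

Current gcd = 1
gcd of all OTHER numbers (without N[0]=9): gcd([55, 75]) = 5
The new gcd after any change is gcd(5, new_value).
This can be at most 5.
Since 5 > old gcd 1, the gcd CAN increase (e.g., set N[0] = 5).

Answer: yes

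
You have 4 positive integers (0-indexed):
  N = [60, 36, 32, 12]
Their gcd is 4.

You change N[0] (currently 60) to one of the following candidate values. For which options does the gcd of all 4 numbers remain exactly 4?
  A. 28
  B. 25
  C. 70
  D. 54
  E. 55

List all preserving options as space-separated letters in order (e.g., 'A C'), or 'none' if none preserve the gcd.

Answer: A

Derivation:
Old gcd = 4; gcd of others (without N[0]) = 4
New gcd for candidate v: gcd(4, v). Preserves old gcd iff gcd(4, v) = 4.
  Option A: v=28, gcd(4,28)=4 -> preserves
  Option B: v=25, gcd(4,25)=1 -> changes
  Option C: v=70, gcd(4,70)=2 -> changes
  Option D: v=54, gcd(4,54)=2 -> changes
  Option E: v=55, gcd(4,55)=1 -> changes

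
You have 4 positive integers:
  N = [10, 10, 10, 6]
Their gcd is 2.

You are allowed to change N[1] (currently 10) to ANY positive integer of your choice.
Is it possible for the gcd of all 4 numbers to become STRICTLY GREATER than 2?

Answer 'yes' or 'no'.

Answer: no

Derivation:
Current gcd = 2
gcd of all OTHER numbers (without N[1]=10): gcd([10, 10, 6]) = 2
The new gcd after any change is gcd(2, new_value).
This can be at most 2.
Since 2 = old gcd 2, the gcd can only stay the same or decrease.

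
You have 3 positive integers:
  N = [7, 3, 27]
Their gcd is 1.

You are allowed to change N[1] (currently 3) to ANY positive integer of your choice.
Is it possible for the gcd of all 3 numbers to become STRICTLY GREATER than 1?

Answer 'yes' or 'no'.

Current gcd = 1
gcd of all OTHER numbers (without N[1]=3): gcd([7, 27]) = 1
The new gcd after any change is gcd(1, new_value).
This can be at most 1.
Since 1 = old gcd 1, the gcd can only stay the same or decrease.

Answer: no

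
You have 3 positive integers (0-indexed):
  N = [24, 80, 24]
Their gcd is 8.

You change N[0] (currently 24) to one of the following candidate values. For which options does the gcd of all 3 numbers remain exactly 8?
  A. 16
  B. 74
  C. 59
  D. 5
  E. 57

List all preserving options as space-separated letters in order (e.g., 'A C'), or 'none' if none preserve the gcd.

Answer: A

Derivation:
Old gcd = 8; gcd of others (without N[0]) = 8
New gcd for candidate v: gcd(8, v). Preserves old gcd iff gcd(8, v) = 8.
  Option A: v=16, gcd(8,16)=8 -> preserves
  Option B: v=74, gcd(8,74)=2 -> changes
  Option C: v=59, gcd(8,59)=1 -> changes
  Option D: v=5, gcd(8,5)=1 -> changes
  Option E: v=57, gcd(8,57)=1 -> changes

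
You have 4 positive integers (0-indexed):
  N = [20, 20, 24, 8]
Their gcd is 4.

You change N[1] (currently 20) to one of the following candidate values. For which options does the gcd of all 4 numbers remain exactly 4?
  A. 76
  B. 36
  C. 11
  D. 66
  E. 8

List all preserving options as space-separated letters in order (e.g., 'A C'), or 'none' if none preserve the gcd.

Answer: A B E

Derivation:
Old gcd = 4; gcd of others (without N[1]) = 4
New gcd for candidate v: gcd(4, v). Preserves old gcd iff gcd(4, v) = 4.
  Option A: v=76, gcd(4,76)=4 -> preserves
  Option B: v=36, gcd(4,36)=4 -> preserves
  Option C: v=11, gcd(4,11)=1 -> changes
  Option D: v=66, gcd(4,66)=2 -> changes
  Option E: v=8, gcd(4,8)=4 -> preserves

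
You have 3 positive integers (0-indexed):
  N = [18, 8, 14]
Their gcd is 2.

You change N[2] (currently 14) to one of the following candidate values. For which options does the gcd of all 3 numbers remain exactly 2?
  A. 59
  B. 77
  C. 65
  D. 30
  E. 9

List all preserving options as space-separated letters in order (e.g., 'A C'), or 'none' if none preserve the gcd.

Answer: D

Derivation:
Old gcd = 2; gcd of others (without N[2]) = 2
New gcd for candidate v: gcd(2, v). Preserves old gcd iff gcd(2, v) = 2.
  Option A: v=59, gcd(2,59)=1 -> changes
  Option B: v=77, gcd(2,77)=1 -> changes
  Option C: v=65, gcd(2,65)=1 -> changes
  Option D: v=30, gcd(2,30)=2 -> preserves
  Option E: v=9, gcd(2,9)=1 -> changes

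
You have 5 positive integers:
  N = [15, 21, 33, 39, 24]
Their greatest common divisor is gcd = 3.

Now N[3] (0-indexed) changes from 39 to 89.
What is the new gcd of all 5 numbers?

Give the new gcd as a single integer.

Numbers: [15, 21, 33, 39, 24], gcd = 3
Change: index 3, 39 -> 89
gcd of the OTHER numbers (without index 3): gcd([15, 21, 33, 24]) = 3
New gcd = gcd(g_others, new_val) = gcd(3, 89) = 1

Answer: 1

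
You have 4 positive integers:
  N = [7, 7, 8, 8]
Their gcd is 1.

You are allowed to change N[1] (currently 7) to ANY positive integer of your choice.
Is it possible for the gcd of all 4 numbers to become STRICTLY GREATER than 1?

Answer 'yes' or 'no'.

Answer: no

Derivation:
Current gcd = 1
gcd of all OTHER numbers (without N[1]=7): gcd([7, 8, 8]) = 1
The new gcd after any change is gcd(1, new_value).
This can be at most 1.
Since 1 = old gcd 1, the gcd can only stay the same or decrease.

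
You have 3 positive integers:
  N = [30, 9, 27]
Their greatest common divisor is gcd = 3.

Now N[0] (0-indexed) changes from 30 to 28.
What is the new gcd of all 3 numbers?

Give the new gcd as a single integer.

Numbers: [30, 9, 27], gcd = 3
Change: index 0, 30 -> 28
gcd of the OTHER numbers (without index 0): gcd([9, 27]) = 9
New gcd = gcd(g_others, new_val) = gcd(9, 28) = 1

Answer: 1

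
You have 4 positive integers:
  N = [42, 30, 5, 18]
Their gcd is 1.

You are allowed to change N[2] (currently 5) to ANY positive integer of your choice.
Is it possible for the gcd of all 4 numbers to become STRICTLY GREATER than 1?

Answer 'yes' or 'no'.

Answer: yes

Derivation:
Current gcd = 1
gcd of all OTHER numbers (without N[2]=5): gcd([42, 30, 18]) = 6
The new gcd after any change is gcd(6, new_value).
This can be at most 6.
Since 6 > old gcd 1, the gcd CAN increase (e.g., set N[2] = 6).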